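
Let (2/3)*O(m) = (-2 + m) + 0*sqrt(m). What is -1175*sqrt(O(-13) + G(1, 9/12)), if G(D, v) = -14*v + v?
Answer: -1175*I*sqrt(129)/2 ≈ -6672.7*I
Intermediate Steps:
O(m) = -3 + 3*m/2 (O(m) = 3*((-2 + m) + 0*sqrt(m))/2 = 3*((-2 + m) + 0)/2 = 3*(-2 + m)/2 = -3 + 3*m/2)
G(D, v) = -13*v
-1175*sqrt(O(-13) + G(1, 9/12)) = -1175*sqrt((-3 + (3/2)*(-13)) - 117/12) = -1175*sqrt((-3 - 39/2) - 117/12) = -1175*sqrt(-45/2 - 13*3/4) = -1175*sqrt(-45/2 - 39/4) = -1175*I*sqrt(129)/2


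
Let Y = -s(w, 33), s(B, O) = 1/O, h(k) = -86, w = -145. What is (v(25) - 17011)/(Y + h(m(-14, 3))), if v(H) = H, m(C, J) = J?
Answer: 560538/2839 ≈ 197.44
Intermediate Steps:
Y = -1/33 ≈ -0.030303
(v(25) - 17011)/(Y + h(m(-14, 3))) = (25 - 17011)/(-1/33 - 86) = -16986/(-2839/33) = -16986*(-33/2839) = 560538/2839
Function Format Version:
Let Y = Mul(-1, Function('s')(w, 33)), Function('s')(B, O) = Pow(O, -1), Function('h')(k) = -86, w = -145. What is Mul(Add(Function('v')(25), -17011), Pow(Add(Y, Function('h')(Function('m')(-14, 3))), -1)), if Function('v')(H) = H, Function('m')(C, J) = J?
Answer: Rational(560538, 2839) ≈ 197.44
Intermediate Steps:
Y = Rational(-1, 33) (Y = Mul(-1, Pow(33, -1)) = Mul(-1, Rational(1, 33)) = Rational(-1, 33) ≈ -0.030303)
Mul(Add(Function('v')(25), -17011), Pow(Add(Y, Function('h')(Function('m')(-14, 3))), -1)) = Mul(Add(25, -17011), Pow(Add(Rational(-1, 33), -86), -1)) = Mul(-16986, Pow(Rational(-2839, 33), -1)) = Mul(-16986, Rational(-33, 2839)) = Rational(560538, 2839)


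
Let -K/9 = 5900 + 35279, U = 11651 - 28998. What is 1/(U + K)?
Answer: -1/387958 ≈ -2.5776e-6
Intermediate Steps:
U = -17347
K = -370611 (K = -9*(5900 + 35279) = -9*41179 = -370611)
1/(U + K) = 1/(-17347 - 370611) = 1/(-387958) = -1/387958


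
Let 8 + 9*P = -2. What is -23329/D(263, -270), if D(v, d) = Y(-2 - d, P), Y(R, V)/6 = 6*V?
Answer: 23329/40 ≈ 583.22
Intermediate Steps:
P = -10/9 (P = -8/9 + (⅑)*(-2) = -8/9 - 2/9 = -10/9 ≈ -1.1111)
Y(R, V) = 36*V (Y(R, V) = 6*(6*V) = 36*V)
D(v, d) = -40 (D(v, d) = 36*(-10/9) = -40)
-23329/D(263, -270) = -23329/(-40) = -23329*(-1/40) = 23329/40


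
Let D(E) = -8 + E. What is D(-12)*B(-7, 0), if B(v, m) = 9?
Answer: -180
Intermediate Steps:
D(-12)*B(-7, 0) = (-8 - 12)*9 = -20*9 = -180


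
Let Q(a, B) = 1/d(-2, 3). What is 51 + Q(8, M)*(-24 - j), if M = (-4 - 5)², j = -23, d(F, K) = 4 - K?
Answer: 50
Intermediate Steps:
M = 81 (M = (-9)² = 81)
Q(a, B) = 1 (Q(a, B) = 1/(4 - 1*3) = 1/(4 - 3) = 1/1 = 1)
51 + Q(8, M)*(-24 - j) = 51 + 1*(-24 - 1*(-23)) = 51 + 1*(-24 + 23) = 51 + 1*(-1) = 51 - 1 = 50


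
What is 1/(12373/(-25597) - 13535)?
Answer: -25597/346467768 ≈ -7.3880e-5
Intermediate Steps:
1/(12373/(-25597) - 13535) = 1/(12373*(-1/25597) - 13535) = 1/(-12373/25597 - 13535) = 1/(-346467768/25597) = -25597/346467768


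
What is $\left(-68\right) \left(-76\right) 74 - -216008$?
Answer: $598440$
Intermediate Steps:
$\left(-68\right) \left(-76\right) 74 - -216008 = 5168 \cdot 74 + 216008 = 382432 + 216008 = 598440$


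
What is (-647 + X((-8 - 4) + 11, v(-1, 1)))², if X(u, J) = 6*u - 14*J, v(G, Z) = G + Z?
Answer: 426409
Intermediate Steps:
X(u, J) = -14*J + 6*u
(-647 + X((-8 - 4) + 11, v(-1, 1)))² = (-647 + (-14*(-1 + 1) + 6*((-8 - 4) + 11)))² = (-647 + (-14*0 + 6*(-12 + 11)))² = (-647 + (0 + 6*(-1)))² = (-647 + (0 - 6))² = (-647 - 6)² = (-653)² = 426409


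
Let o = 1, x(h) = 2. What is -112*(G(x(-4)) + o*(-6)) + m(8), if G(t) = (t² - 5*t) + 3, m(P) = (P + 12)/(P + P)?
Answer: 4037/4 ≈ 1009.3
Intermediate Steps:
m(P) = (12 + P)/(2*P) (m(P) = (12 + P)/((2*P)) = (12 + P)*(1/(2*P)) = (12 + P)/(2*P))
G(t) = 3 + t² - 5*t
-112*(G(x(-4)) + o*(-6)) + m(8) = -112*((3 + 2² - 5*2) + 1*(-6)) + (½)*(12 + 8)/8 = -112*((3 + 4 - 10) - 6) + (½)*(⅛)*20 = -112*(-3 - 6) + 5/4 = -112*(-9) + 5/4 = 1008 + 5/4 = 4037/4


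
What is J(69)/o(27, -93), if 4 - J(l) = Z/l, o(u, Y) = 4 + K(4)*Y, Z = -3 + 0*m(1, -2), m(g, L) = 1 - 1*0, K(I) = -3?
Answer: 93/6509 ≈ 0.014288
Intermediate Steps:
m(g, L) = 1 (m(g, L) = 1 + 0 = 1)
Z = -3 (Z = -3 + 0*1 = -3 + 0 = -3)
o(u, Y) = 4 - 3*Y
J(l) = 4 + 3/l (J(l) = 4 - (-3)/l = 4 + 3/l)
J(69)/o(27, -93) = (4 + 3/69)/(4 - 3*(-93)) = (4 + 3*(1/69))/(4 + 279) = (4 + 1/23)/283 = (93/23)*(1/283) = 93/6509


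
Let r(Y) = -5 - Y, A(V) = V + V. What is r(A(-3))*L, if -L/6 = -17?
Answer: 102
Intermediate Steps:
A(V) = 2*V
L = 102 (L = -6*(-17) = 102)
r(A(-3))*L = (-5 - 2*(-3))*102 = (-5 - 1*(-6))*102 = (-5 + 6)*102 = 1*102 = 102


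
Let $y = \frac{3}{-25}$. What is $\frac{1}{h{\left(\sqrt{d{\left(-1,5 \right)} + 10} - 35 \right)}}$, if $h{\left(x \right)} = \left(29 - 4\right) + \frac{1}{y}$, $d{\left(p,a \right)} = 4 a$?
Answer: $\frac{3}{50} \approx 0.06$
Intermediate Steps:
$y = - \frac{3}{25}$ ($y = 3 \left(- \frac{1}{25}\right) = - \frac{3}{25} \approx -0.12$)
$h{\left(x \right)} = \frac{50}{3}$ ($h{\left(x \right)} = \left(29 - 4\right) + \frac{1}{- \frac{3}{25}} = 25 - \frac{25}{3} = \frac{50}{3}$)
$\frac{1}{h{\left(\sqrt{d{\left(-1,5 \right)} + 10} - 35 \right)}} = \frac{1}{\frac{50}{3}} = \frac{3}{50}$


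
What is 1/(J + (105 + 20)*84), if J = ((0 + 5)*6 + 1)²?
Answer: 1/11461 ≈ 8.7252e-5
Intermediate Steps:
J = 961 (J = (5*6 + 1)² = (30 + 1)² = 31² = 961)
1/(J + (105 + 20)*84) = 1/(961 + (105 + 20)*84) = 1/(961 + 125*84) = 1/(961 + 10500) = 1/11461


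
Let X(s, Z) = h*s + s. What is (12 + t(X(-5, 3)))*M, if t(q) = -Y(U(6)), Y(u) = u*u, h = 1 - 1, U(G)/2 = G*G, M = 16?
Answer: -82752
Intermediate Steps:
U(G) = 2*G² (U(G) = 2*(G*G) = 2*G²)
h = 0
Y(u) = u²
X(s, Z) = s (X(s, Z) = 0*s + s = 0 + s = s)
t(q) = -5184 (t(q) = -(2*6²)² = -(2*36)² = -1*72² = -1*5184 = -5184)
(12 + t(X(-5, 3)))*M = (12 - 5184)*16 = -5172*16 = -82752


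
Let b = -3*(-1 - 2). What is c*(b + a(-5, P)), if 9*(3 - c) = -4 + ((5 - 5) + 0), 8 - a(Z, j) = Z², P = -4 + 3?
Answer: -248/9 ≈ -27.556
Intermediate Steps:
P = -1
a(Z, j) = 8 - Z²
c = 31/9 (c = 3 - (-4 + ((5 - 5) + 0))/9 = 3 - (-4 + (0 + 0))/9 = 3 - (-4 + 0)/9 = 3 - ⅑*(-4) = 3 + 4/9 = 31/9 ≈ 3.4444)
b = 9 (b = -3*(-3) = 9)
c*(b + a(-5, P)) = 31*(9 + (8 - 1*(-5)²))/9 = 31*(9 + (8 - 1*25))/9 = 31*(9 + (8 - 25))/9 = 31*(9 - 17)/9 = (31/9)*(-8) = -248/9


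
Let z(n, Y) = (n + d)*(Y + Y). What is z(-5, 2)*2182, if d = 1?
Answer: -34912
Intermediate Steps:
z(n, Y) = 2*Y*(1 + n) (z(n, Y) = (n + 1)*(Y + Y) = (1 + n)*(2*Y) = 2*Y*(1 + n))
z(-5, 2)*2182 = (2*2*(1 - 5))*2182 = (2*2*(-4))*2182 = -16*2182 = -34912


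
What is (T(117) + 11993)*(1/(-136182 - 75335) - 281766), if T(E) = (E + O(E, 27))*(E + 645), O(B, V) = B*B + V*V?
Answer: -660805854940253249/211517 ≈ -3.1241e+12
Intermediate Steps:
O(B, V) = B² + V²
T(E) = (645 + E)*(729 + E + E²) (T(E) = (E + (E² + 27²))*(E + 645) = (E + (E² + 729))*(645 + E) = (E + (729 + E²))*(645 + E) = (729 + E + E²)*(645 + E) = (645 + E)*(729 + E + E²))
(T(117) + 11993)*(1/(-136182 - 75335) - 281766) = ((470205 + 117³ + 646*117² + 1374*117) + 11993)*(1/(-136182 - 75335) - 281766) = ((470205 + 1601613 + 646*13689 + 160758) + 11993)*(1/(-211517) - 281766) = ((470205 + 1601613 + 8843094 + 160758) + 11993)*(-1/211517 - 281766) = (11075670 + 11993)*(-59598299023/211517) = 11087663*(-59598299023/211517) = -660805854940253249/211517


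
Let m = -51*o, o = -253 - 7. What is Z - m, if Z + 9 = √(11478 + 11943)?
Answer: -13269 + √23421 ≈ -13116.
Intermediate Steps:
o = -260
Z = -9 + √23421 (Z = -9 + √(11478 + 11943) = -9 + √23421 ≈ 144.04)
m = 13260 (m = -51*(-260) = 13260)
Z - m = (-9 + √23421) - 1*13260 = (-9 + √23421) - 13260 = -13269 + √23421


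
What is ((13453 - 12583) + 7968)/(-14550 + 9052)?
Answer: -4419/2749 ≈ -1.6075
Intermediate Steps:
((13453 - 12583) + 7968)/(-14550 + 9052) = (870 + 7968)/(-5498) = 8838*(-1/5498) = -4419/2749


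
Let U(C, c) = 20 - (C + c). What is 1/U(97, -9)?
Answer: -1/68 ≈ -0.014706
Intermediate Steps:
U(C, c) = 20 - C - c (U(C, c) = 20 + (-C - c) = 20 - C - c)
1/U(97, -9) = 1/(20 - 1*97 - 1*(-9)) = 1/(20 - 97 + 9) = 1/(-68) = -1/68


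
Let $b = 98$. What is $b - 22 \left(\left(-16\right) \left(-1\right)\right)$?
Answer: $-254$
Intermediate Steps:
$b - 22 \left(\left(-16\right) \left(-1\right)\right) = 98 - 22 \left(\left(-16\right) \left(-1\right)\right) = 98 - 352 = -254$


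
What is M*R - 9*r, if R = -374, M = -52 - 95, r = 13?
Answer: 54861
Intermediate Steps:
M = -147
M*R - 9*r = -147*(-374) - 9*13 = 54978 - 117 = 54861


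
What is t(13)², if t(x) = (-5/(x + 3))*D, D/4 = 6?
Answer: 225/4 ≈ 56.250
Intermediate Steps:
D = 24 (D = 4*6 = 24)
t(x) = -120/(3 + x) (t(x) = -5/(x + 3)*24 = -5/(3 + x)*24 = -120/(3 + x))
t(13)² = (-120/(3 + 13))² = (-120/16)² = (-120*1/16)² = (-15/2)² = 225/4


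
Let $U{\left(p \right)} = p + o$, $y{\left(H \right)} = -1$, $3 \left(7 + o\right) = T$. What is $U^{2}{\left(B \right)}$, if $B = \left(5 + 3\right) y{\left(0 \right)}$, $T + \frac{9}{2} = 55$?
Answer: $\frac{121}{36} \approx 3.3611$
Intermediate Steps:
$T = \frac{101}{2}$ ($T = - \frac{9}{2} + 55 = \frac{101}{2} \approx 50.5$)
$o = \frac{59}{6}$ ($o = -7 + \frac{1}{3} \cdot \frac{101}{2} = -7 + \frac{101}{6} = \frac{59}{6} \approx 9.8333$)
$B = -8$ ($B = \left(5 + 3\right) \left(-1\right) = 8 \left(-1\right) = -8$)
$U{\left(p \right)} = \frac{59}{6} + p$ ($U{\left(p \right)} = p + \frac{59}{6} = \frac{59}{6} + p$)
$U^{2}{\left(B \right)} = \left(\frac{59}{6} - 8\right)^{2} = \left(\frac{11}{6}\right)^{2} = \frac{121}{36}$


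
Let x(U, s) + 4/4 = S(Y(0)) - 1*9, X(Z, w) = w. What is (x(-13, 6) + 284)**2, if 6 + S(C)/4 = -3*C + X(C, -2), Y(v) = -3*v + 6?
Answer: 28900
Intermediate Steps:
Y(v) = 6 - 3*v
S(C) = -32 - 12*C (S(C) = -24 + 4*(-3*C - 2) = -24 + 4*(-2 - 3*C) = -24 + (-8 - 12*C) = -32 - 12*C)
x(U, s) = -114 (x(U, s) = -1 + ((-32 - 12*(6 - 3*0)) - 1*9) = -1 + ((-32 - 12*(6 + 0)) - 9) = -1 + ((-32 - 12*6) - 9) = -1 + ((-32 - 72) - 9) = -1 + (-104 - 9) = -1 - 113 = -114)
(x(-13, 6) + 284)**2 = (-114 + 284)**2 = 170**2 = 28900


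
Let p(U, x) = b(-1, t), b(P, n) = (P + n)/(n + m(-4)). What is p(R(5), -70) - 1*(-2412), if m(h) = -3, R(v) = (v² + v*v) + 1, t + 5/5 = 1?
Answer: 7237/3 ≈ 2412.3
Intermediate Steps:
t = 0 (t = -1 + 1 = 0)
R(v) = 1 + 2*v² (R(v) = (v² + v²) + 1 = 2*v² + 1 = 1 + 2*v²)
b(P, n) = (P + n)/(-3 + n) (b(P, n) = (P + n)/(n - 3) = (P + n)/(-3 + n))
p(U, x) = ⅓ (p(U, x) = (-1 + 0)/(-3 + 0) = -1/(-3) = -⅓*(-1) = ⅓)
p(R(5), -70) - 1*(-2412) = ⅓ - 1*(-2412) = ⅓ + 2412 = 7237/3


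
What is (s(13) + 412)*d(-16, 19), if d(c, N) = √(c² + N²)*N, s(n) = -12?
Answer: 7600*√617 ≈ 1.8878e+5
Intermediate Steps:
d(c, N) = N*√(N² + c²) (d(c, N) = √(N² + c²)*N = N*√(N² + c²))
(s(13) + 412)*d(-16, 19) = (-12 + 412)*(19*√(19² + (-16)²)) = 400*(19*√(361 + 256)) = 400*(19*√617) = 7600*√617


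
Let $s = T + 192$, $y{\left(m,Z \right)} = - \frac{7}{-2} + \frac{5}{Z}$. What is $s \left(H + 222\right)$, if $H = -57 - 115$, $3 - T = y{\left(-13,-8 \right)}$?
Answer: $\frac{38425}{4} \approx 9606.3$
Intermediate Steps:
$y{\left(m,Z \right)} = \frac{7}{2} + \frac{5}{Z}$ ($y{\left(m,Z \right)} = \left(-7\right) \left(- \frac{1}{2}\right) + \frac{5}{Z} = \frac{7}{2} + \frac{5}{Z}$)
$T = \frac{1}{8}$ ($T = 3 - \left(\frac{7}{2} + \frac{5}{-8}\right) = 3 - \left(\frac{7}{2} + 5 \left(- \frac{1}{8}\right)\right) = 3 - \left(\frac{7}{2} - \frac{5}{8}\right) = 3 - \frac{23}{8} = \frac{1}{8} \approx 0.125$)
$H = -172$ ($H = -57 - 115 = -172$)
$s = \frac{1537}{8}$ ($s = \frac{1}{8} + 192 = \frac{1537}{8} \approx 192.13$)
$s \left(H + 222\right) = \frac{1537 \left(-172 + 222\right)}{8} = \frac{1537}{8} \cdot 50 = \frac{38425}{4}$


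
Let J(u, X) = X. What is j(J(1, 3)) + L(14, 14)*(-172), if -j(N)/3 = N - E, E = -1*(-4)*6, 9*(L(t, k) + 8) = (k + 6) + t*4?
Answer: -121/9 ≈ -13.444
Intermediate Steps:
L(t, k) = -22/3 + k/9 + 4*t/9 (L(t, k) = -8 + ((k + 6) + t*4)/9 = -8 + ((6 + k) + 4*t)/9 = -8 + (6 + k + 4*t)/9 = -8 + (⅔ + k/9 + 4*t/9) = -22/3 + k/9 + 4*t/9)
E = 24 (E = 4*6 = 24)
j(N) = 72 - 3*N (j(N) = -3*(N - 1*24) = -3*(N - 24) = -3*(-24 + N) = 72 - 3*N)
j(J(1, 3)) + L(14, 14)*(-172) = (72 - 3*3) + (-22/3 + (⅑)*14 + (4/9)*14)*(-172) = (72 - 9) + (-22/3 + 14/9 + 56/9)*(-172) = 63 + (4/9)*(-172) = 63 - 688/9 = -121/9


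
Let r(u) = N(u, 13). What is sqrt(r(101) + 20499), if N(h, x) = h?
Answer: 10*sqrt(206) ≈ 143.53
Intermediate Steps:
r(u) = u
sqrt(r(101) + 20499) = sqrt(101 + 20499) = sqrt(20600) = 10*sqrt(206)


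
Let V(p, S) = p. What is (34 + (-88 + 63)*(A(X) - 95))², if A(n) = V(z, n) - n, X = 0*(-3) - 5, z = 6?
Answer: 4553956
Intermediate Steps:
X = -5 (X = 0 - 5 = -5)
A(n) = 6 - n
(34 + (-88 + 63)*(A(X) - 95))² = (34 + (-88 + 63)*((6 - 1*(-5)) - 95))² = (34 - 25*((6 + 5) - 95))² = (34 - 25*(11 - 95))² = (34 - 25*(-84))² = (34 + 2100)² = 2134² = 4553956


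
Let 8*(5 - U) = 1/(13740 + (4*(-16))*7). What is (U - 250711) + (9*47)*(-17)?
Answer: -27423735393/106336 ≈ -2.5790e+5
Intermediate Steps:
U = 531679/106336 (U = 5 - 1/(8*(13740 + (4*(-16))*7)) = 5 - 1/(8*(13740 - 64*7)) = 5 - 1/(8*(13740 - 448)) = 5 - ⅛/13292 = 5 - ⅛*1/13292 = 5 - 1/106336 = 531679/106336 ≈ 5.0000)
(U - 250711) + (9*47)*(-17) = (531679/106336 - 250711) + (9*47)*(-17) = -26659073217/106336 + 423*(-17) = -26659073217/106336 - 7191 = -27423735393/106336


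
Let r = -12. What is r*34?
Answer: -408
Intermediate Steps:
r*34 = -12*34 = -408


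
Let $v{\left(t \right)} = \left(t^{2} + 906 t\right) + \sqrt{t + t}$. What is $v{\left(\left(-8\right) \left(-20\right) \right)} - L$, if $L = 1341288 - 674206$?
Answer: $-496522 + 8 \sqrt{5} \approx -4.965 \cdot 10^{5}$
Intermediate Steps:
$L = 667082$ ($L = 1341288 - 674206 = 667082$)
$v{\left(t \right)} = t^{2} + 906 t + \sqrt{2} \sqrt{t}$ ($v{\left(t \right)} = \left(t^{2} + 906 t\right) + \sqrt{2 t} = \left(t^{2} + 906 t\right) + \sqrt{2} \sqrt{t} = t^{2} + 906 t + \sqrt{2} \sqrt{t}$)
$v{\left(\left(-8\right) \left(-20\right) \right)} - L = \left(\left(\left(-8\right) \left(-20\right)\right)^{2} + 906 \left(\left(-8\right) \left(-20\right)\right) + \sqrt{2} \sqrt{\left(-8\right) \left(-20\right)}\right) - 667082 = \left(160^{2} + 906 \cdot 160 + \sqrt{2} \sqrt{160}\right) - 667082 = \left(25600 + 144960 + \sqrt{2} \cdot 4 \sqrt{10}\right) - 667082 = \left(25600 + 144960 + 8 \sqrt{5}\right) - 667082 = \left(170560 + 8 \sqrt{5}\right) - 667082 = -496522 + 8 \sqrt{5}$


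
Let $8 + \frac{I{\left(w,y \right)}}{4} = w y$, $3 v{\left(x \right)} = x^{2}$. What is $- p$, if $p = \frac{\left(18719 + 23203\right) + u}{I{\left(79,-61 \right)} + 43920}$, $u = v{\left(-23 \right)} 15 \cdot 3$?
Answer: $- \frac{16619}{8204} \approx -2.0257$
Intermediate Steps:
$v{\left(x \right)} = \frac{x^{2}}{3}$
$I{\left(w,y \right)} = -32 + 4 w y$
$u = 7935$ ($u = \frac{\left(-23\right)^{2}}{3} \cdot 15 \cdot 3 = \frac{1}{3} \cdot 529 \cdot 45 = \frac{529}{3} \cdot 45 = 7935$)
$p = \frac{16619}{8204}$ ($p = \frac{\left(18719 + 23203\right) + 7935}{\left(-32 + 4 \cdot 79 \left(-61\right)\right) + 43920} = \frac{41922 + 7935}{\left(-32 - 19276\right) + 43920} = \frac{49857}{-19308 + 43920} = \frac{49857}{24612} = 49857 \cdot \frac{1}{24612} = \frac{16619}{8204} \approx 2.0257$)
$- p = \left(-1\right) \frac{16619}{8204} = - \frac{16619}{8204}$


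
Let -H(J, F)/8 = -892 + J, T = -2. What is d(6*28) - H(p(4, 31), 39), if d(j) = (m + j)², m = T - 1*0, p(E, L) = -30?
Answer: 20180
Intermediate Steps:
H(J, F) = 7136 - 8*J (H(J, F) = -8*(-892 + J) = 7136 - 8*J)
m = -2 (m = -2 - 1*0 = -2 + 0 = -2)
d(j) = (-2 + j)²
d(6*28) - H(p(4, 31), 39) = (-2 + 6*28)² - (7136 - 8*(-30)) = (-2 + 168)² - (7136 + 240) = 166² - 1*7376 = 27556 - 7376 = 20180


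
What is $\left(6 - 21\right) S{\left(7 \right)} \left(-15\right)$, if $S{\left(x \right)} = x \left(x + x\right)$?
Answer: $22050$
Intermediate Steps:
$S{\left(x \right)} = 2 x^{2}$ ($S{\left(x \right)} = x 2 x = 2 x^{2}$)
$\left(6 - 21\right) S{\left(7 \right)} \left(-15\right) = \left(6 - 21\right) 2 \cdot 7^{2} \left(-15\right) = - 15 \cdot 2 \cdot 49 \left(-15\right) = \left(-15\right) 98 \left(-15\right) = \left(-1470\right) \left(-15\right) = 22050$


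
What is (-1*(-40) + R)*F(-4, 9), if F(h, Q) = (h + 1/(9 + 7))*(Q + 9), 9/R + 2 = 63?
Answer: -1388583/488 ≈ -2845.5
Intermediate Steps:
R = 9/61 (R = 9/(-2 + 63) = 9/61 ≈ 0.14754)
F(h, Q) = (9 + Q)*(1/16 + h) (F(h, Q) = (h + 1/16)*(9 + Q) = (1/16 + h)*(9 + Q) = (9 + Q)*(1/16 + h))
(-1*(-40) + R)*F(-4, 9) = (-1*(-40) + 9/61)*(9/16 + 9*(-4) + (1/16)*9 + 9*(-4)) = (40 + 9/61)*(9/16 - 36 + 9/16 - 36) = (2449/61)*(-567/8) = -1388583/488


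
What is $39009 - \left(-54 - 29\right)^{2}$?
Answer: $32120$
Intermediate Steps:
$39009 - \left(-54 - 29\right)^{2} = 39009 - \left(-83\right)^{2} = 39009 - 6889 = 32120$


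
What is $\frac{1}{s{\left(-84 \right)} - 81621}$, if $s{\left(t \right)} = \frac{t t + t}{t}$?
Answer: $- \frac{1}{81704} \approx -1.2239 \cdot 10^{-5}$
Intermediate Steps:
$s{\left(t \right)} = \frac{t + t^{2}}{t}$ ($s{\left(t \right)} = \frac{t^{2} + t}{t} = \frac{t + t^{2}}{t}$)
$\frac{1}{s{\left(-84 \right)} - 81621} = \frac{1}{\left(1 - 84\right) - 81621} = \frac{1}{-83 - 81621} = \frac{1}{-81704} = - \frac{1}{81704}$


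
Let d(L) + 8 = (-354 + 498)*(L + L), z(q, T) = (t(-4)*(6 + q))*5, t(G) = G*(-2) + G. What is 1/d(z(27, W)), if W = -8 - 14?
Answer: 1/190072 ≈ 5.2612e-6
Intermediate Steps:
W = -22
t(G) = -G (t(G) = -2*G + G = -G)
z(q, T) = 120 + 20*q (z(q, T) = ((-1*(-4))*(6 + q))*5 = (4*(6 + q))*5 = (24 + 4*q)*5 = 120 + 20*q)
d(L) = -8 + 288*L (d(L) = -8 + (-354 + 498)*(L + L) = -8 + 144*(2*L) = -8 + 288*L)
1/d(z(27, W)) = 1/(-8 + 288*(120 + 20*27)) = 1/(-8 + 288*(120 + 540)) = 1/(-8 + 288*660) = 1/(-8 + 190080) = 1/190072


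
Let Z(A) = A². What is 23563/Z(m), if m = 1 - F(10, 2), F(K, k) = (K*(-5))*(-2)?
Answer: 23563/9801 ≈ 2.4041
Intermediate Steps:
F(K, k) = 10*K (F(K, k) = -5*K*(-2) = 10*K)
m = -99 (m = 1 - 10*10 = 1 - 1*100 = 1 - 100 = -99)
23563/Z(m) = 23563/((-99)²) = 23563/9801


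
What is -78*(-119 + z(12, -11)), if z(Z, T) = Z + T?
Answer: 9204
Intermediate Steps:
z(Z, T) = T + Z
-78*(-119 + z(12, -11)) = -78*(-119 + (-11 + 12)) = -78*(-119 + 1) = -78*(-118) = 9204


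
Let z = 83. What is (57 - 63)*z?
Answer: -498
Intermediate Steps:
(57 - 63)*z = (57 - 63)*83 = -6*83 = -498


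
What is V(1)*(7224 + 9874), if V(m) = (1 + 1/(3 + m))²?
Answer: 213725/8 ≈ 26716.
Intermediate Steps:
V(1)*(7224 + 9874) = ((4 + 1)²/(3 + 1)²)*(7224 + 9874) = (5²/4²)*17098 = ((1/16)*25)*17098 = (25/16)*17098 = 213725/8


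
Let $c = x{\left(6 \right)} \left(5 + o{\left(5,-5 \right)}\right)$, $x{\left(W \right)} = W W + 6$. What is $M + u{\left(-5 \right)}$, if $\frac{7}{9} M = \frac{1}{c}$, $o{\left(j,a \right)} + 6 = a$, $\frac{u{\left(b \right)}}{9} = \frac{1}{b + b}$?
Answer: $- \frac{887}{980} \approx -0.9051$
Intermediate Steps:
$x{\left(W \right)} = 6 + W^{2}$ ($x{\left(W \right)} = W^{2} + 6 = 6 + W^{2}$)
$u{\left(b \right)} = \frac{9}{2 b}$ ($u{\left(b \right)} = \frac{9}{b + b} = \frac{9}{2 b}$)
$o{\left(j,a \right)} = -6 + a$
$c = -252$ ($c = \left(6 + 6^{2}\right) \left(5 - 11\right) = \left(6 + 36\right) \left(5 - 11\right) = 42 \left(-6\right) = -252$)
$M = - \frac{1}{196}$ ($M = \frac{9}{7 \left(-252\right)} = \frac{9}{7} \left(- \frac{1}{252}\right) = - \frac{1}{196} \approx -0.005102$)
$M + u{\left(-5 \right)} = - \frac{1}{196} + \frac{9}{2 \left(-5\right)} = - \frac{1}{196} + \frac{9}{2} \left(- \frac{1}{5}\right) = - \frac{1}{196} - \frac{9}{10} = - \frac{887}{980}$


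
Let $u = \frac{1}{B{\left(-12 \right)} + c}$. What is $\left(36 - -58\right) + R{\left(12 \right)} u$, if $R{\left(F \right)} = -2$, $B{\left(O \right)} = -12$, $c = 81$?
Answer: $\frac{6484}{69} \approx 93.971$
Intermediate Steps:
$u = \frac{1}{69}$ ($u = \frac{1}{-12 + 81} = \frac{1}{69} \approx 0.014493$)
$\left(36 - -58\right) + R{\left(12 \right)} u = \left(36 - -58\right) - \frac{2}{69} = \left(36 + 58\right) - \frac{2}{69} = 94 - \frac{2}{69} = \frac{6484}{69}$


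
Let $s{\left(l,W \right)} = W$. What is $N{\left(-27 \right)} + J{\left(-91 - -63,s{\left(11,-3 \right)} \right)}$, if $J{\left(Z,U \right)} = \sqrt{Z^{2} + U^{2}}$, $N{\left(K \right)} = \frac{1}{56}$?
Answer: $\frac{1}{56} + \sqrt{793} \approx 28.178$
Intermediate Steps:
$N{\left(K \right)} = \frac{1}{56}$
$J{\left(Z,U \right)} = \sqrt{U^{2} + Z^{2}}$
$N{\left(-27 \right)} + J{\left(-91 - -63,s{\left(11,-3 \right)} \right)} = \frac{1}{56} + \sqrt{\left(-3\right)^{2} + \left(-91 - -63\right)^{2}} = \frac{1}{56} + \sqrt{9 + \left(-91 + 63\right)^{2}} = \frac{1}{56} + \sqrt{9 + \left(-28\right)^{2}} = \frac{1}{56} + \sqrt{9 + 784} = \frac{1}{56} + \sqrt{793}$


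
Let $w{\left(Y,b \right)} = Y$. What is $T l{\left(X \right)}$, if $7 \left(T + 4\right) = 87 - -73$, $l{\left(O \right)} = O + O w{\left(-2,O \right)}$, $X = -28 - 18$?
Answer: $\frac{6072}{7} \approx 867.43$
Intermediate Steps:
$X = -46$
$l{\left(O \right)} = - O$ ($l{\left(O \right)} = O + O \left(-2\right) = O - 2 O = - O$)
$T = \frac{132}{7}$ ($T = -4 + \frac{87 - -73}{7} = -4 + \frac{87 + 73}{7} = -4 + \frac{1}{7} \cdot 160 = -4 + \frac{160}{7} = \frac{132}{7} \approx 18.857$)
$T l{\left(X \right)} = \frac{132 \left(\left(-1\right) \left(-46\right)\right)}{7} = \frac{132}{7} \cdot 46 = \frac{6072}{7}$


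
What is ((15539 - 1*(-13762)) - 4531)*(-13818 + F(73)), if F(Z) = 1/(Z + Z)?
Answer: -24985833395/73 ≈ -3.4227e+8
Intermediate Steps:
F(Z) = 1/(2*Z)
((15539 - 1*(-13762)) - 4531)*(-13818 + F(73)) = ((15539 - 1*(-13762)) - 4531)*(-13818 + (½)/73) = ((15539 + 13762) - 4531)*(-13818 + (½)*(1/73)) = (29301 - 4531)*(-13818 + 1/146) = 24770*(-2017427/146) = -24985833395/73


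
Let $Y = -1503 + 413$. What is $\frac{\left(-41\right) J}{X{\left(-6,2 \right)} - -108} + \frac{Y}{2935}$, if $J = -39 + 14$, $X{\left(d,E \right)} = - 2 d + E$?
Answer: $\frac{575079}{71614} \approx 8.0303$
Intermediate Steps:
$X{\left(d,E \right)} = E - 2 d$
$J = -25$
$Y = -1090$
$\frac{\left(-41\right) J}{X{\left(-6,2 \right)} - -108} + \frac{Y}{2935} = \frac{\left(-41\right) \left(-25\right)}{\left(2 - -12\right) - -108} - \frac{1090}{2935} = \frac{1025}{\left(2 + 12\right) + 108} - \frac{218}{587} = \frac{1025}{14 + 108} - \frac{218}{587} = \frac{1025}{122} - \frac{218}{587} = \frac{575079}{71614}$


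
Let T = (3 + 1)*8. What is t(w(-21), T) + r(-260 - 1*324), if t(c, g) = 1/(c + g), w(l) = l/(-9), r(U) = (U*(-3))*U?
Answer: -105386301/103 ≈ -1.0232e+6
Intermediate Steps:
r(U) = -3*U**2 (r(U) = (-3*U)*U = -3*U**2)
w(l) = -l/9 (w(l) = l*(-1/9) = -l/9)
T = 32 (T = 4*8 = 32)
t(w(-21), T) + r(-260 - 1*324) = 1/(-1/9*(-21) + 32) - 3*(-260 - 1*324)**2 = 1/(7/3 + 32) - 3*(-260 - 324)**2 = 1/(103/3) - 3*(-584)**2 = 3/103 - 3*341056 = 3/103 - 1023168 = -105386301/103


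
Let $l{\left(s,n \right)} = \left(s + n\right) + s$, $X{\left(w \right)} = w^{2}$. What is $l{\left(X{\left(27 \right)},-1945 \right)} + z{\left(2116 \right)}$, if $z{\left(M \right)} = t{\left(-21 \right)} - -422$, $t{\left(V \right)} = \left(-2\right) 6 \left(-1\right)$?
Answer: $-53$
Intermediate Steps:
$t{\left(V \right)} = 12$ ($t{\left(V \right)} = \left(-12\right) \left(-1\right) = 12$)
$z{\left(M \right)} = 434$ ($z{\left(M \right)} = 12 - -422 = 12 + 422 = 434$)
$l{\left(s,n \right)} = n + 2 s$ ($l{\left(s,n \right)} = \left(n + s\right) + s = n + 2 s$)
$l{\left(X{\left(27 \right)},-1945 \right)} + z{\left(2116 \right)} = \left(-1945 + 2 \cdot 27^{2}\right) + 434 = \left(-1945 + 2 \cdot 729\right) + 434 = \left(-1945 + 1458\right) + 434 = -487 + 434 = -53$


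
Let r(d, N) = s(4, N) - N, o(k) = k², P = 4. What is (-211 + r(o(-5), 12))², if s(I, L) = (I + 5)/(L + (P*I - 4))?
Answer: 3171961/64 ≈ 49562.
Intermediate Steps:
s(I, L) = (5 + I)/(-4 + L + 4*I) (s(I, L) = (I + 5)/(L + (4*I - 4)) = (5 + I)/(L + (-4 + 4*I)) = (5 + I)/(-4 + L + 4*I))
r(d, N) = -N + 9/(12 + N) (r(d, N) = (5 + 4)/(-4 + N + 4*4) - N = 9/(-4 + N + 16) - N = 9/(12 + N) - N = -N + 9/(12 + N))
(-211 + r(o(-5), 12))² = (-211 + (9 - 1*12*(12 + 12))/(12 + 12))² = (-211 + (9 - 1*12*24)/24)² = (-211 + (9 - 288)/24)² = (-211 + (1/24)*(-279))² = (-211 - 93/8)² = (-1781/8)² = 3171961/64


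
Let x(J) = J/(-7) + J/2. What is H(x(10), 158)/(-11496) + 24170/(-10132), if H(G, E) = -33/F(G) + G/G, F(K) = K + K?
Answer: -3472770527/1455968400 ≈ -2.3852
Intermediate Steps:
x(J) = 5*J/14 (x(J) = J*(-⅐) + J*(½) = -J/7 + J/2 = 5*J/14)
F(K) = 2*K
H(G, E) = 1 - 33/(2*G) (H(G, E) = -33*1/(2*G) + G/G = -33/(2*G) + 1 = 1 - 33/(2*G))
H(x(10), 158)/(-11496) + 24170/(-10132) = ((-33/2 + (5/14)*10)/(((5/14)*10)))/(-11496) + 24170/(-10132) = ((-33/2 + 25/7)/(25/7))*(-1/11496) + 24170*(-1/10132) = ((7/25)*(-181/14))*(-1/11496) - 12085/5066 = -181/50*(-1/11496) - 12085/5066 = 181/574800 - 12085/5066 = -3472770527/1455968400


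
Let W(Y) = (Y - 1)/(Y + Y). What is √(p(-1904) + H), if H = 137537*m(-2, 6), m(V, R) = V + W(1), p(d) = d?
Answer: I*√276978 ≈ 526.29*I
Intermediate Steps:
W(Y) = (-1 + Y)/(2*Y) (W(Y) = (-1 + Y)/((2*Y)) = (-1 + Y)*(1/(2*Y)) = (-1 + Y)/(2*Y))
m(V, R) = V (m(V, R) = V + (½)*(-1 + 1)/1 = V + (½)*1*0 = V + 0 = V)
H = -275074 (H = 137537*(-2) = -275074)
√(p(-1904) + H) = √(-1904 - 275074) = √(-276978) = I*√276978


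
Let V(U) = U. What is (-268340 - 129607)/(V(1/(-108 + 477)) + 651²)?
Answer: -146842443/156382570 ≈ -0.93900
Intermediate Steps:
(-268340 - 129607)/(V(1/(-108 + 477)) + 651²) = (-268340 - 129607)/(1/(-108 + 477) + 651²) = -397947/(1/369 + 423801) = -397947/156382570/369 = -397947*369/156382570 = -146842443/156382570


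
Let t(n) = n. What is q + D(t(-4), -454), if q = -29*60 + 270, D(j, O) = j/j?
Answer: -1469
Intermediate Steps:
D(j, O) = 1
q = -1470 (q = -1740 + 270 = -1470)
q + D(t(-4), -454) = -1470 + 1 = -1469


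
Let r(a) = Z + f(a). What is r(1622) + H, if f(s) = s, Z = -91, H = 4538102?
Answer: 4539633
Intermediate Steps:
r(a) = -91 + a
r(1622) + H = (-91 + 1622) + 4538102 = 1531 + 4538102 = 4539633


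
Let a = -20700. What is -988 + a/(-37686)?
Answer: -6202178/6281 ≈ -987.45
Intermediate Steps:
-988 + a/(-37686) = -988 - 20700/(-37686) = -988 - 20700*(-1/37686) = -988 + 3450/6281 = -6202178/6281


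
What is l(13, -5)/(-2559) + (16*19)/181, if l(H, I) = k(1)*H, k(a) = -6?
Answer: 264018/154393 ≈ 1.7100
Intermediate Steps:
l(H, I) = -6*H
l(13, -5)/(-2559) + (16*19)/181 = -6*13/(-2559) + (16*19)/181 = -78*(-1/2559) + 304*(1/181) = 26/853 + 304/181 = 264018/154393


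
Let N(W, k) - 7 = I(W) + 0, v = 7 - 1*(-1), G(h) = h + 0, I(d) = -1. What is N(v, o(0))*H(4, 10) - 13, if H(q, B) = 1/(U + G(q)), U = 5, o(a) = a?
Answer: -37/3 ≈ -12.333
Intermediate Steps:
G(h) = h
v = 8 (v = 7 + 1 = 8)
N(W, k) = 6 (N(W, k) = 7 + (-1 + 0) = 7 - 1 = 6)
H(q, B) = 1/(5 + q)
N(v, o(0))*H(4, 10) - 13 = 6/(5 + 4) - 13 = 6/9 - 13 = 6*(⅑) - 13 = ⅔ - 13 = -37/3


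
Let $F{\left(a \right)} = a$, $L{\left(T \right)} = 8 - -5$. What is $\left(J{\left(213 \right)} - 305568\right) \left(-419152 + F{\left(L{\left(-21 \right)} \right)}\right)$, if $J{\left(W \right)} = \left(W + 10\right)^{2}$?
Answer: $107232102621$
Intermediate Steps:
$L{\left(T \right)} = 13$ ($L{\left(T \right)} = 8 + 5 = 13$)
$J{\left(W \right)} = \left(10 + W\right)^{2}$
$\left(J{\left(213 \right)} - 305568\right) \left(-419152 + F{\left(L{\left(-21 \right)} \right)}\right) = \left(\left(10 + 213\right)^{2} - 305568\right) \left(-419152 + 13\right) = \left(223^{2} - 305568\right) \left(-419139\right) = \left(49729 - 305568\right) \left(-419139\right) = \left(-255839\right) \left(-419139\right) = 107232102621$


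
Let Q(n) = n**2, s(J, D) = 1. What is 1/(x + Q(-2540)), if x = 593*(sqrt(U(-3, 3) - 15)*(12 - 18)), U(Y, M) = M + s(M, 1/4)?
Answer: 1612900/10405820453251 + 1779*I*sqrt(11)/20811640906502 ≈ 1.55e-7 + 2.8351e-10*I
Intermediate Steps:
U(Y, M) = 1 + M (U(Y, M) = M + 1 = 1 + M)
x = -3558*I*sqrt(11) (x = 593*(sqrt((1 + 3) - 15)*(12 - 18)) = 593*(sqrt(4 - 15)*(-6)) = 593*(sqrt(-11)*(-6)) = 593*((I*sqrt(11))*(-6)) = 593*(-6*I*sqrt(11)) = -3558*I*sqrt(11) ≈ -11801.0*I)
1/(x + Q(-2540)) = 1/(-3558*I*sqrt(11) + (-2540)**2) = 1/(-3558*I*sqrt(11) + 6451600) = 1/(6451600 - 3558*I*sqrt(11))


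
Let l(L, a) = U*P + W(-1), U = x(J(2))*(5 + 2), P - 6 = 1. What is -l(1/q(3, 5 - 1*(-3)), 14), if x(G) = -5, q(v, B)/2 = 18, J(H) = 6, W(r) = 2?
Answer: 243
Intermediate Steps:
P = 7 (P = 6 + 1 = 7)
q(v, B) = 36 (q(v, B) = 2*18 = 36)
U = -35 (U = -5*(5 + 2) = -5*7 = -35)
l(L, a) = -243 (l(L, a) = -35*7 + 2 = -245 + 2 = -243)
-l(1/q(3, 5 - 1*(-3)), 14) = -1*(-243) = 243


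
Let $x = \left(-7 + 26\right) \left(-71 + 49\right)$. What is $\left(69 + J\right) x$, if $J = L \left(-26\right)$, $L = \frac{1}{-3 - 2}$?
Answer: $- \frac{155078}{5} \approx -31016.0$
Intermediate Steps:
$L = - \frac{1}{5}$ ($L = \frac{1}{-5} = - \frac{1}{5} \approx -0.2$)
$x = -418$ ($x = 19 \left(-22\right) = -418$)
$J = \frac{26}{5}$ ($J = \left(- \frac{1}{5}\right) \left(-26\right) = \frac{26}{5} \approx 5.2$)
$\left(69 + J\right) x = \left(69 + \frac{26}{5}\right) \left(-418\right) = \frac{371}{5} \left(-418\right) = - \frac{155078}{5}$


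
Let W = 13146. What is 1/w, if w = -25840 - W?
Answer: -1/38986 ≈ -2.5650e-5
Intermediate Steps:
w = -38986 (w = -25840 - 1*13146 = -25840 - 13146 = -38986)
1/w = 1/(-38986) = -1/38986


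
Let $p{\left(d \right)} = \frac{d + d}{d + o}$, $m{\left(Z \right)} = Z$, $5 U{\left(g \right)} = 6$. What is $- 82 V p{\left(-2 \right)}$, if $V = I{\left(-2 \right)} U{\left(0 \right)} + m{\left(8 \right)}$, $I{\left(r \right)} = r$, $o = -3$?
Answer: $- \frac{9184}{25} \approx -367.36$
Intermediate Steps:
$U{\left(g \right)} = \frac{6}{5}$ ($U{\left(g \right)} = \frac{1}{5} \cdot 6 = \frac{6}{5}$)
$p{\left(d \right)} = \frac{2 d}{-3 + d}$ ($p{\left(d \right)} = \frac{d + d}{d - 3} = \frac{2 d}{-3 + d}$)
$V = \frac{28}{5}$ ($V = \left(-2\right) \frac{6}{5} + 8 = - \frac{12}{5} + 8 = \frac{28}{5} \approx 5.6$)
$- 82 V p{\left(-2 \right)} = - 82 \frac{28 \cdot 2 \left(-2\right) \frac{1}{-3 - 2}}{5} = - 82 \frac{28 \cdot 2 \left(-2\right) \frac{1}{-5}}{5} = - 82 \frac{28 \cdot 2 \left(-2\right) \left(- \frac{1}{5}\right)}{5} = - 82 \cdot \frac{28}{5} \cdot \frac{4}{5} = \left(-82\right) \frac{112}{25} = - \frac{9184}{25}$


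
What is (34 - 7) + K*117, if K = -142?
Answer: -16587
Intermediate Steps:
(34 - 7) + K*117 = (34 - 7) - 142*117 = 27 - 16614 = -16587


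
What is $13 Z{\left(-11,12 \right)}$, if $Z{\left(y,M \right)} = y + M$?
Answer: $13$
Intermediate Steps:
$Z{\left(y,M \right)} = M + y$
$13 Z{\left(-11,12 \right)} = 13 \left(12 - 11\right) = 13 \cdot 1 = 13$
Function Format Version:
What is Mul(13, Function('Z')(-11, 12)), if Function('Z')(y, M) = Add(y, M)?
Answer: 13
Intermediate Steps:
Function('Z')(y, M) = Add(M, y)
Mul(13, Function('Z')(-11, 12)) = Mul(13, Add(12, -11)) = Mul(13, 1) = 13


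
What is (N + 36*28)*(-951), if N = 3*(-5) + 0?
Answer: -944343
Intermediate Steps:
N = -15 (N = -15 + 0 = -15)
(N + 36*28)*(-951) = (-15 + 36*28)*(-951) = (-15 + 1008)*(-951) = 993*(-951) = -944343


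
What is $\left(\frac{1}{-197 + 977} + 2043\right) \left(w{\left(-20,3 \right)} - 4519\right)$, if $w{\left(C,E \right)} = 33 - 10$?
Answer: $- \frac{1791140084}{195} \approx -9.1853 \cdot 10^{6}$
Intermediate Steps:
$w{\left(C,E \right)} = 23$ ($w{\left(C,E \right)} = 33 - 10 = 23$)
$\left(\frac{1}{-197 + 977} + 2043\right) \left(w{\left(-20,3 \right)} - 4519\right) = \left(\frac{1}{-197 + 977} + 2043\right) \left(23 - 4519\right) = \left(\frac{1}{780} + 2043\right) \left(-4496\right) = \frac{1593541}{780} \left(-4496\right) = - \frac{1791140084}{195}$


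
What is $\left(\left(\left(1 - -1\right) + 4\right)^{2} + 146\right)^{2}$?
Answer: $33124$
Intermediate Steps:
$\left(\left(\left(1 - -1\right) + 4\right)^{2} + 146\right)^{2} = \left(\left(\left(1 + 1\right) + 4\right)^{2} + 146\right)^{2} = \left(\left(2 + 4\right)^{2} + 146\right)^{2} = \left(6^{2} + 146\right)^{2} = \left(36 + 146\right)^{2} = 182^{2} = 33124$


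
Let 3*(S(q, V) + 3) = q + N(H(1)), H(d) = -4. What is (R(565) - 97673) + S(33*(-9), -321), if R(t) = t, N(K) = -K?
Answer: -291626/3 ≈ -97209.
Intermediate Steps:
S(q, V) = -5/3 + q/3 (S(q, V) = -3 + (q - 1*(-4))/3 = -3 + (q + 4)/3 = -3 + (4 + q)/3 = -3 + (4/3 + q/3) = -5/3 + q/3)
(R(565) - 97673) + S(33*(-9), -321) = (565 - 97673) + (-5/3 + (33*(-9))/3) = -97108 + (-5/3 + (⅓)*(-297)) = -97108 + (-5/3 - 99) = -97108 - 302/3 = -291626/3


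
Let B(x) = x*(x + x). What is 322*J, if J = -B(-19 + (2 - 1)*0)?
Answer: -232484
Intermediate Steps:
B(x) = 2*x² (B(x) = x*(2*x) = 2*x²)
J = -722 (J = -2*(-19 + (2 - 1)*0)² = -2*(-19 + 1*0)² = -2*(-19 + 0)² = -2*(-19)² = -2*361 = -1*722 = -722)
322*J = 322*(-722) = -232484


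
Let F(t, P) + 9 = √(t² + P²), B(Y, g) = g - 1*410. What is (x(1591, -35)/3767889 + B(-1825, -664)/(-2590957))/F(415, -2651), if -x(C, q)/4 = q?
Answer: 13228340298/23429673133418237495 + 4409446766*√7200026/70289019400254712485 ≈ 1.6890e-7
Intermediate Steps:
B(Y, g) = -410 + g (B(Y, g) = g - 410 = -410 + g)
x(C, q) = -4*q
F(t, P) = -9 + √(P² + t²) (F(t, P) = -9 + √(t² + P²) = -9 + √(P² + t²))
(x(1591, -35)/3767889 + B(-1825, -664)/(-2590957))/F(415, -2651) = (-4*(-35)/3767889 + (-410 - 664)/(-2590957))/(-9 + √((-2651)² + 415²)) = (140*(1/3767889) - 1074*(-1/2590957))/(-9 + √(7027801 + 172225)) = (140/3767889 + 1074/2590957)/(-9 + √7200026) = 4409446766/(9762438379773*(-9 + √7200026))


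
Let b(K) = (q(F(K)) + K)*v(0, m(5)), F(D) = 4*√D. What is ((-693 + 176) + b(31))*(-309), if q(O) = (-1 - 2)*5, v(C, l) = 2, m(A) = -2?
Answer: 149865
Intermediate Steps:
q(O) = -15 (q(O) = -3*5 = -15)
b(K) = -30 + 2*K (b(K) = (-15 + K)*2 = -30 + 2*K)
((-693 + 176) + b(31))*(-309) = ((-693 + 176) + (-30 + 2*31))*(-309) = (-517 + (-30 + 62))*(-309) = (-517 + 32)*(-309) = -485*(-309) = 149865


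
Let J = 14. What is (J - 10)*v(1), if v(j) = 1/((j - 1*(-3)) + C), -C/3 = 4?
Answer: -½ ≈ -0.50000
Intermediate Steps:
C = -12 (C = -3*4 = -12)
v(j) = 1/(-9 + j) (v(j) = 1/((j - 1*(-3)) - 12) = 1/((j + 3) - 12) = 1/((3 + j) - 12) = 1/(-9 + j))
(J - 10)*v(1) = (14 - 10)/(-9 + 1) = 4/(-8) = 4*(-⅛) = -½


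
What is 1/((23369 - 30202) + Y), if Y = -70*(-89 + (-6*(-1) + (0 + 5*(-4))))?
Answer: 1/377 ≈ 0.0026525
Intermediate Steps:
Y = 7210 (Y = -70*(-89 + (6 + (0 - 20))) = -70*(-89 + (6 - 20)) = -70*(-89 - 14) = -70*(-103) = 7210)
1/((23369 - 30202) + Y) = 1/((23369 - 30202) + 7210) = 1/(-6833 + 7210) = 1/377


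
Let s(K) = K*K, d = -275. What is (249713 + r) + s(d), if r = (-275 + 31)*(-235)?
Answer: 382678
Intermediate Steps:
r = 57340 (r = -244*(-235) = 57340)
s(K) = K**2
(249713 + r) + s(d) = (249713 + 57340) + (-275)**2 = 307053 + 75625 = 382678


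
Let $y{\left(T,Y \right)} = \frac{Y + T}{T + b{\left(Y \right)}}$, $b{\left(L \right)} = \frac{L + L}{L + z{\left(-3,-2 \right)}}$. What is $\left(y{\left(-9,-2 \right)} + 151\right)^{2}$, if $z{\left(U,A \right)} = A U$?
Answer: $\frac{2313441}{100} \approx 23134.0$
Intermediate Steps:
$b{\left(L \right)} = \frac{2 L}{6 + L}$ ($b{\left(L \right)} = \frac{L + L}{L - -6} = \frac{2 L}{L + 6} = \frac{2 L}{6 + L}$)
$y{\left(T,Y \right)} = \frac{T + Y}{T + \frac{2 Y}{6 + Y}}$ ($y{\left(T,Y \right)} = \frac{Y + T}{T + \frac{2 Y}{6 + Y}} = \frac{T + Y}{T + \frac{2 Y}{6 + Y}}$)
$\left(y{\left(-9,-2 \right)} + 151\right)^{2} = \left(\frac{\left(6 - 2\right) \left(-9 - 2\right)}{2 \left(-2\right) - 9 \left(6 - 2\right)} + 151\right)^{2} = \left(\frac{1}{-4 - 36} \cdot 4 \left(-11\right) + 151\right)^{2} = \left(\frac{1}{-40} \cdot 4 \left(-11\right) + 151\right)^{2} = \left(\left(- \frac{1}{40}\right) 4 \left(-11\right) + 151\right)^{2} = \left(\frac{11}{10} + 151\right)^{2} = \left(\frac{1521}{10}\right)^{2} = \frac{2313441}{100}$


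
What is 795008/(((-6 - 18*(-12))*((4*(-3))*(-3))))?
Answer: 99376/945 ≈ 105.16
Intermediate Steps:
795008/(((-6 - 18*(-12))*((4*(-3))*(-3)))) = 795008/(((-6 + 216)*(-12*(-3)))) = 795008/((210*36)) = 795008/7560 = 795008*(1/7560) = 99376/945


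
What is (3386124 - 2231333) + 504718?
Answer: 1659509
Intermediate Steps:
(3386124 - 2231333) + 504718 = 1154791 + 504718 = 1659509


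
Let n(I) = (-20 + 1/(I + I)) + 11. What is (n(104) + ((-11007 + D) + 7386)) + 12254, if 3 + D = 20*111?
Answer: 2254929/208 ≈ 10841.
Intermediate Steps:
D = 2217 (D = -3 + 20*111 = -3 + 2220 = 2217)
n(I) = -9 + 1/(2*I) (n(I) = (-20 + 1/(2*I)) + 11 = -9 + 1/(2*I))
(n(104) + ((-11007 + D) + 7386)) + 12254 = ((-9 + (½)/104) + ((-11007 + 2217) + 7386)) + 12254 = ((-9 + (½)*(1/104)) + (-8790 + 7386)) + 12254 = ((-9 + 1/208) - 1404) + 12254 = (-1871/208 - 1404) + 12254 = -293903/208 + 12254 = 2254929/208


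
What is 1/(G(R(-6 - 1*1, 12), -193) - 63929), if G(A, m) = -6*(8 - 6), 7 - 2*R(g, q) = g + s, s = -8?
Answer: -1/63941 ≈ -1.5639e-5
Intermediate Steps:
R(g, q) = 15/2 - g/2 (R(g, q) = 7/2 - (g - 8)/2 = 7/2 - (-8 + g)/2 = 7/2 + (4 - g/2) = 15/2 - g/2)
G(A, m) = -12 (G(A, m) = -6*2 = -12)
1/(G(R(-6 - 1*1, 12), -193) - 63929) = 1/(-12 - 63929) = 1/(-63941) = -1/63941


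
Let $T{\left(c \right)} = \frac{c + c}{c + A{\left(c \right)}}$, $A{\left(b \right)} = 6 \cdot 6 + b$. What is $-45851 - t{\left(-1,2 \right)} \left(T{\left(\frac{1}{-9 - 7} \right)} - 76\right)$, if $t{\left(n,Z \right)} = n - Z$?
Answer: $- \frac{13224676}{287} \approx -46079.0$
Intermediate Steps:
$A{\left(b \right)} = 36 + b$
$T{\left(c \right)} = \frac{2 c}{36 + 2 c}$ ($T{\left(c \right)} = \frac{c + c}{c + \left(36 + c\right)} = \frac{2 c}{36 + 2 c}$)
$-45851 - t{\left(-1,2 \right)} \left(T{\left(\frac{1}{-9 - 7} \right)} - 76\right) = -45851 - \left(-1 - 2\right) \left(\frac{1}{\left(-9 - 7\right) \left(18 + \frac{1}{-9 - 7}\right)} - 76\right) = -45851 - \left(-1 - 2\right) \left(\frac{1}{\left(-16\right) \left(18 + \frac{1}{-16}\right)} - 76\right) = -45851 - - 3 \left(- \frac{1}{16 \left(18 - \frac{1}{16}\right)} - 76\right) = -45851 - - 3 \left(- \frac{1}{16 \cdot \frac{287}{16}} - 76\right) = -45851 - - 3 \left(\left(- \frac{1}{16}\right) \frac{16}{287} - 76\right) = -45851 - - 3 \left(- \frac{1}{287} - 76\right) = -45851 - \left(-3\right) \left(- \frac{21813}{287}\right) = -45851 - \frac{65439}{287} = - \frac{13224676}{287}$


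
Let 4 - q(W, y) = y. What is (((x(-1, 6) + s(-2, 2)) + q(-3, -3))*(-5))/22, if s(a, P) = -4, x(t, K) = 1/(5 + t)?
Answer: -65/88 ≈ -0.73864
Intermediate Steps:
q(W, y) = 4 - y
(((x(-1, 6) + s(-2, 2)) + q(-3, -3))*(-5))/22 = (((1/(5 - 1) - 4) + (4 - 1*(-3)))*(-5))/22 = (((1/4 - 4) + (4 + 3))*(-5))*(1/22) = (((¼ - 4) + 7)*(-5))*(1/22) = ((-15/4 + 7)*(-5))*(1/22) = ((13/4)*(-5))*(1/22) = -65/4*1/22 = -65/88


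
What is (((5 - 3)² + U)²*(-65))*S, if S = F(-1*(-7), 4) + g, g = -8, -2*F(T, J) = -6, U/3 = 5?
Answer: 117325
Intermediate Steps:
U = 15 (U = 3*5 = 15)
F(T, J) = 3 (F(T, J) = -½*(-6) = 3)
S = -5 (S = 3 - 8 = -5)
(((5 - 3)² + U)²*(-65))*S = (((5 - 3)² + 15)²*(-65))*(-5) = ((2² + 15)²*(-65))*(-5) = ((4 + 15)²*(-65))*(-5) = (19²*(-65))*(-5) = (361*(-65))*(-5) = -23465*(-5) = 117325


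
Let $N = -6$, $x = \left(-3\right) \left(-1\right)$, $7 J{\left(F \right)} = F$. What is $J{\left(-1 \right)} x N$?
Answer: $\frac{18}{7} \approx 2.5714$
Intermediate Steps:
$J{\left(F \right)} = \frac{F}{7}$
$x = 3$
$J{\left(-1 \right)} x N = \frac{1}{7} \left(-1\right) 3 \left(-6\right) = \left(- \frac{1}{7}\right) 3 \left(-6\right) = \left(- \frac{3}{7}\right) \left(-6\right) = \frac{18}{7}$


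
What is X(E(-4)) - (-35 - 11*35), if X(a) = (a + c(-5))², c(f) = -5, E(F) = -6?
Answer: 541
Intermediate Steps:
X(a) = (-5 + a)² (X(a) = (a - 5)² = (-5 + a)²)
X(E(-4)) - (-35 - 11*35) = (-5 - 6)² - (-35 - 11*35) = (-11)² - (-35 - 385) = 121 - 1*(-420) = 121 + 420 = 541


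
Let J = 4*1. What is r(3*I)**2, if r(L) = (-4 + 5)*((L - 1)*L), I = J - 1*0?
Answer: 17424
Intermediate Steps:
J = 4
I = 4 (I = 4 - 1*0 = 4 + 0 = 4)
r(L) = L*(-1 + L) (r(L) = 1*((-1 + L)*L) = 1*(L*(-1 + L)) = L*(-1 + L))
r(3*I)**2 = ((3*4)*(-1 + 3*4))**2 = (12*(-1 + 12))**2 = (12*11)**2 = 132**2 = 17424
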